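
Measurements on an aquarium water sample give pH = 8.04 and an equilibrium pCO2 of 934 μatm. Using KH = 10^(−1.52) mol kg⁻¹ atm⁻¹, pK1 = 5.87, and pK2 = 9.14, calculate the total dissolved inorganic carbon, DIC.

DIC = 4.53 mmol/kg

[CO2*] = KH · pCO2 = 10^(−1.52) × 934×10^-6 = 2.821×10^-5 mol/kg
α₀ = 1/(1 + K1/[H⁺] + K1K2/[H⁺]²) = 1/(1 + 10^+2.17 + 10^+1.07) = 0.006224
DIC = [CO2*]/α₀ = 2.821×10^-5 / 0.006224 = 4.53 mmol/kg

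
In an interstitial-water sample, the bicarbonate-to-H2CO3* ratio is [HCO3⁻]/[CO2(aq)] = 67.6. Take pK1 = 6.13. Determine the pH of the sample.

pH = 7.96

From K1 = [H⁺][HCO3⁻]/[CO2(aq)]:  pH = pK1 + log₁₀([HCO3⁻]/[CO2(aq)])
log₁₀(67.6) = +1.830
pH = 6.13 + (+1.830) = 7.96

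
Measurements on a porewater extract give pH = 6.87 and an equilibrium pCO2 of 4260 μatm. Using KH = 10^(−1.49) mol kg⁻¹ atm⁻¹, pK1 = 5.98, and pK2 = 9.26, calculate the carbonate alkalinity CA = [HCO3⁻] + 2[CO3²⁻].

CA = 1.08 mmol/kg

[CO2*] = KH · pCO2 = 10^(−1.49) × 4260×10^-6 = 1.379×10^-4 mol/kg
α₀ = 1/(1 + K1/[H⁺] + K1K2/[H⁺]²) = 1/(1 + 10^+0.89 + 10^-1.50) = 0.1137
DIC = [CO2*]/α₀ = 1.379×10^-4 / 0.1137 = 1.212 mmol/kg
CA = (α₁ + 2α₂)·DIC = (0.8827 + 2×0.003596) × 1.212 = 1.08 mmol/kg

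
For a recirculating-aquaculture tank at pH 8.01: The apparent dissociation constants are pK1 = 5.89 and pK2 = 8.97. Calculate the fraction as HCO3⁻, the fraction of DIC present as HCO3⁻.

α₁ = 1 / (1 + [H⁺]/K1 + K2/[H⁺]) = 1 / (1 + 10^-2.12 + 10^-0.96)
   = 1 / (1 + 0.0075858 + 0.10965) = 1/1.1172 = 0.8951

α₁ = 0.895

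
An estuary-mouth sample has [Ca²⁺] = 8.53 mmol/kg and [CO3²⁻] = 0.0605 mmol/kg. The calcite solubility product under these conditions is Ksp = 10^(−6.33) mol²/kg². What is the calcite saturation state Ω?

Ksp = 10^(−6.33) = 4.677×10^-7
Ω = [Ca²⁺][CO3²⁻]/Ksp = (8.53×10^-3)(0.0605×10^-3) / 4.677×10^-7 = 1.10

Ω = 1.10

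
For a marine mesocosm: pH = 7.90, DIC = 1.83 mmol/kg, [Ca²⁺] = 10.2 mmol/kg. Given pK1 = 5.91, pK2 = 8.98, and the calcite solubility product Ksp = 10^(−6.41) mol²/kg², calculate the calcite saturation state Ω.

α₂ = 1 / (1 + [H⁺]/K2 + [H⁺]²/(K1K2)) = 1 / (1 + 10^+1.08 + 10^-0.91)
   = 1 / (1 + 12.023 + 0.12303) = 1/13.146 = 0.07607
[CO3²⁻] = α₂ × DIC = 0.07607 × 1.83 = 0.1392 mmol/kg
Ksp = 10^(−6.41) = 3.890×10^-7
Ω = [Ca²⁺][CO3²⁻]/Ksp = (10.2×10^-3)(1.392×10^-4) / 3.890×10^-7 = 3.65

Ω = 3.65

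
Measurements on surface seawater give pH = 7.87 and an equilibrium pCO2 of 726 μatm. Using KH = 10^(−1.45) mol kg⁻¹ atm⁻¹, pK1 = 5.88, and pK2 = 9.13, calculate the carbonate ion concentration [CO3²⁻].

[CO3²⁻] = 0.138 mmol/kg

[CO2*] = KH · pCO2 = 10^(−1.45) × 726×10^-6 = 2.576×10^-5 mol/kg
α₀ = 1/(1 + K1/[H⁺] + K1K2/[H⁺]²) = 1/(1 + 10^+1.99 + 10^+0.73) = 0.009607
DIC = [CO2*]/α₀ = 2.576×10^-5 / 0.009607 = 2.681 mmol/kg
[CO3²⁻] = α₂·DIC; α₂ = 0.05159, so [CO3²⁻] = 0.05159 × 2.681 = 0.138 mmol/kg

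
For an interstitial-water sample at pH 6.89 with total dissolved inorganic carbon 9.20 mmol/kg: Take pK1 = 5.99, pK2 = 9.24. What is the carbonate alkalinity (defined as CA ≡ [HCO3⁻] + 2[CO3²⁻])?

CA = [HCO3⁻] + 2[CO3²⁻] = (α₁ + 2α₂)·DIC
At pH 6.89: [H⁺]/K1 = 10^-0.90 = 0.12589, K2/[H⁺] = 10^-2.35 = 0.0044668
α₁ = 1/(1 + 0.12589 + 0.0044668) = 1/1.1304 = 0.8847; α₂ = α₁·K2/[H⁺] = 0.003952
α₁ + 2α₂ = 0.8926
CA = 0.8926 × 9.20 = 8.21 mmol/kg

CA = 8.21 mmol/kg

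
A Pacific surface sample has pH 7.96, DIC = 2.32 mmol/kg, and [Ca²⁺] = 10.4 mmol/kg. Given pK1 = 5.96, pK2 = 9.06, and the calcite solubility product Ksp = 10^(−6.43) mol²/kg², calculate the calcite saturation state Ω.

α₂ = 1 / (1 + [H⁺]/K2 + [H⁺]²/(K1K2)) = 1 / (1 + 10^+1.10 + 10^-0.90)
   = 1 / (1 + 12.589 + 0.12589) = 1/13.715 = 0.07291
[CO3²⁻] = α₂ × DIC = 0.07291 × 2.32 = 0.1692 mmol/kg
Ksp = 10^(−6.43) = 3.715×10^-7
Ω = [Ca²⁺][CO3²⁻]/Ksp = (10.4×10^-3)(1.692×10^-4) / 3.715×10^-7 = 4.74

Ω = 4.74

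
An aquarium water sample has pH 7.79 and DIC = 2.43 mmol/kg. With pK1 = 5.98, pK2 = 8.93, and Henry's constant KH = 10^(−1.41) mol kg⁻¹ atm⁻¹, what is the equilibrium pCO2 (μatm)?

α₀ = 1 / (1 + K1/[H⁺] + K1K2/[H⁺]²) = 1 / (1 + 10^+1.81 + 10^+0.67)
   = 1 / (1 + 64.565 + 4.6774) = 1/70.243 = 0.01424
[CO2*] = α₀ × DIC = 0.01424 × 2.43 = 0.03459 mmol/kg
pCO2 = [CO2*]/KH = 3.459×10^-5 / 3.890×10^-2 = 889 μatm

pCO2 = 889 μatm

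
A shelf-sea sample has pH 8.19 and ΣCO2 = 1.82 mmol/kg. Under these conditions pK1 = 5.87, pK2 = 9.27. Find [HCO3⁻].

[HCO3⁻] = 1.67 mmol/kg

α₁ = 1 / (1 + [H⁺]/K1 + K2/[H⁺]) = 1 / (1 + 10^-2.32 + 10^-1.08)
   = 1 / (1 + 0.0047863 + 0.083176) = 1/1.0880 = 0.9191
[HCO3⁻] = α₁ × DIC = 0.9191 × 1.82 = 1.67 mmol/kg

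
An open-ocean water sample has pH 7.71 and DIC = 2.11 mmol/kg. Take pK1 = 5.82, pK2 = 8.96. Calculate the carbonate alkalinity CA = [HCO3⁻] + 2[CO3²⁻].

CA = 2.20 mmol/kg

CA = [HCO3⁻] + 2[CO3²⁻] = (α₁ + 2α₂)·DIC
At pH 7.71: [H⁺]/K1 = 10^-1.89 = 0.012882, K2/[H⁺] = 10^-1.25 = 0.056234
α₁ = 1/(1 + 0.012882 + 0.056234) = 1/1.0691 = 0.9354; α₂ = α₁·K2/[H⁺] = 0.05260
α₁ + 2α₂ = 1.0405
CA = 1.0405 × 2.11 = 2.20 mmol/kg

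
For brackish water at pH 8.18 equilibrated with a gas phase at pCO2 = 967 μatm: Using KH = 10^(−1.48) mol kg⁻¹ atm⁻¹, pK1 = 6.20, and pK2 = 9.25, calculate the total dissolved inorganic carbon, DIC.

DIC = 3.35 mmol/kg

[CO2*] = KH · pCO2 = 10^(−1.48) × 967×10^-6 = 3.202×10^-5 mol/kg
α₀ = 1/(1 + K1/[H⁺] + K1K2/[H⁺]²) = 1/(1 + 10^+1.98 + 10^+0.91) = 0.009558
DIC = [CO2*]/α₀ = 3.202×10^-5 / 0.009558 = 3.35 mmol/kg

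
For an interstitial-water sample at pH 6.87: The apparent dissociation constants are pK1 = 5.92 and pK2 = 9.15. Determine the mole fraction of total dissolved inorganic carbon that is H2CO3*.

α₀ = 1 / (1 + K1/[H⁺] + K1K2/[H⁺]²) = 1 / (1 + 10^+0.95 + 10^-1.33)
   = 1 / (1 + 8.9125 + 0.046774) = 1/9.9593 = 0.1004

α₀ = 0.100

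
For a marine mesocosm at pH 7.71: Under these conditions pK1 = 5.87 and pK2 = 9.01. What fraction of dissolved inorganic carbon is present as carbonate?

α₂ = 0.0471

α₂ = 1 / (1 + [H⁺]/K2 + [H⁺]²/(K1K2)) = 1 / (1 + 10^+1.30 + 10^-0.54)
   = 1 / (1 + 19.953 + 0.28840) = 1/21.241 = 0.04708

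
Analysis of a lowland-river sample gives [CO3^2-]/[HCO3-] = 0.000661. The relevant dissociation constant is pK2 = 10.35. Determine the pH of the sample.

From K2 = [H⁺][CO3^2-]/[HCO3-]:  pH = pK2 + log₁₀([CO3^2-]/[HCO3-])
log₁₀(0.000661) = -3.180
pH = 10.35 + (-3.180) = 7.17

pH = 7.17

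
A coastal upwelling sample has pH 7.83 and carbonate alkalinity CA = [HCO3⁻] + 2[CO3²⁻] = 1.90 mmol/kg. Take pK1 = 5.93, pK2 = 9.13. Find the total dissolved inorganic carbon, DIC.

CA = [HCO3⁻] + 2[CO3²⁻] = (α₁ + 2α₂)·DIC
At pH 7.83: [H⁺]/K1 = 10^-1.90 = 0.012589, K2/[H⁺] = 10^-1.30 = 0.050119
α₁ = 1/(1 + 0.012589 + 0.050119) = 1/1.0627 = 0.9410; α₂ = α₁·K2/[H⁺] = 0.04716
α₁ + 2α₂ = 1.0353
DIC = CA / (α₁ + 2α₂) = 1.90 / 1.0353 = 1.84 mmol/kg

DIC = 1.84 mmol/kg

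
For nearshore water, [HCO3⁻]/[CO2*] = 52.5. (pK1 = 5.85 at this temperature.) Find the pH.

From K1 = [H⁺][HCO3⁻]/[CO2*]:  pH = pK1 + log₁₀([HCO3⁻]/[CO2*])
log₁₀(52.5) = +1.720
pH = 5.85 + (+1.720) = 7.57

pH = 7.57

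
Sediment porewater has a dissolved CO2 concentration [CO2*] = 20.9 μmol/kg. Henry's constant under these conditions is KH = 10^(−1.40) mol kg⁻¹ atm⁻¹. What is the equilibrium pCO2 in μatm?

KH = 10^(−1.40) = 3.981×10^-2 mol kg⁻¹ atm⁻¹
pCO2 = [CO2*]/KH = 20.9×10^-6 / 3.981×10^-2 = 5.25×10^-4 atm = 525 μatm

pCO2 = 525 μatm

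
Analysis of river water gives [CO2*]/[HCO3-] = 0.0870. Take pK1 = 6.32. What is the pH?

From K1 = [H⁺][HCO3-]/[CO2*]:  pH = pK1 − log₁₀([CO2*]/[HCO3-])
log₁₀(0.0870) = -1.060
pH = 6.32 − (-1.060) = 7.38

pH = 7.38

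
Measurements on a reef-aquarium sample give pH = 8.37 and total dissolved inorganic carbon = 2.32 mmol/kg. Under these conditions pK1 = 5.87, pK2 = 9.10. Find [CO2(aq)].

[CO2*] = 6.17 μmol/kg

α₀ = 1 / (1 + K1/[H⁺] + K1K2/[H⁺]²) = 1 / (1 + 10^+2.50 + 10^+1.77)
   = 1 / (1 + 316.23 + 58.884) = 1/376.11 = 0.002659
[CO2*] = α₀ × DIC = 0.002659 × 2.32 = 0.00617 mmol/kg = 6.17 μmol/kg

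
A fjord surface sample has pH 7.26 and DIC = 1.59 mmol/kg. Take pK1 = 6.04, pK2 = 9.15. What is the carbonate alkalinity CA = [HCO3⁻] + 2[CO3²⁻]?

CA = 1.52 mmol/kg

CA = [HCO3⁻] + 2[CO3²⁻] = (α₁ + 2α₂)·DIC
At pH 7.26: [H⁺]/K1 = 10^-1.22 = 0.060256, K2/[H⁺] = 10^-1.89 = 0.012882
α₁ = 1/(1 + 0.060256 + 0.012882) = 1/1.0731 = 0.9318; α₂ = α₁·K2/[H⁺] = 0.01200
α₁ + 2α₂ = 0.9559
CA = 0.9559 × 1.59 = 1.52 mmol/kg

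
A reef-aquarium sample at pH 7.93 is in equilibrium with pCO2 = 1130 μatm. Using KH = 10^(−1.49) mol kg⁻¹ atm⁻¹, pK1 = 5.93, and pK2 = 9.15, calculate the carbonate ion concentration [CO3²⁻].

[CO3²⁻] = 0.220 mmol/kg

[CO2*] = KH · pCO2 = 10^(−1.49) × 1130×10^-6 = 3.657×10^-5 mol/kg
α₀ = 1/(1 + K1/[H⁺] + K1K2/[H⁺]²) = 1/(1 + 10^+2.00 + 10^+0.78) = 0.009344
DIC = [CO2*]/α₀ = 3.657×10^-5 / 0.009344 = 3.914 mmol/kg
[CO3²⁻] = α₂·DIC; α₂ = 0.05630, so [CO3²⁻] = 0.05630 × 3.914 = 0.220 mmol/kg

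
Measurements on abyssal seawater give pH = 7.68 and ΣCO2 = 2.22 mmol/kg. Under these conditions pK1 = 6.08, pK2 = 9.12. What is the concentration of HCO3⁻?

[HCO3⁻] = 2.09 mmol/kg

α₁ = 1 / (1 + [H⁺]/K1 + K2/[H⁺]) = 1 / (1 + 10^-1.60 + 10^-1.44)
   = 1 / (1 + 0.025119 + 0.036308) = 1/1.0614 = 0.9421
[HCO3⁻] = α₁ × DIC = 0.9421 × 2.22 = 2.09 mmol/kg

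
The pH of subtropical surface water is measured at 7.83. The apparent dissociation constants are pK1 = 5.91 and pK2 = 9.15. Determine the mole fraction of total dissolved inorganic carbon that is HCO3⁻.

α₁ = 0.943

α₁ = 1 / (1 + [H⁺]/K1 + K2/[H⁺]) = 1 / (1 + 10^-1.92 + 10^-1.32)
   = 1 / (1 + 0.012023 + 0.047863) = 1/1.0599 = 0.9435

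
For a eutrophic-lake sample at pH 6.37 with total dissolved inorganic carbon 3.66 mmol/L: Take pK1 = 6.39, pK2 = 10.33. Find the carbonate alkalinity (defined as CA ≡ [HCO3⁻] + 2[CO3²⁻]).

CA = [HCO3⁻] + 2[CO3²⁻] = (α₁ + 2α₂)·DIC
At pH 6.37: [H⁺]/K1 = 10^0.02 = 1.0471, K2/[H⁺] = 10^-3.96 = 0.00010965
α₁ = 1/(1 + 1.0471 + 0.00010965) = 1/2.0472 = 0.4885; α₂ = α₁·K2/[H⁺] = 5.356×10^-5
α₁ + 2α₂ = 0.4886
CA = 0.4886 × 3.66 = 1.79 mmol/L

CA = 1.79 mmol/L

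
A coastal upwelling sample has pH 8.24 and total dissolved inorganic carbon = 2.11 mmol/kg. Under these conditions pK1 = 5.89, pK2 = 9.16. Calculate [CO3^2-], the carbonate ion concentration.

α₂ = 1 / (1 + [H⁺]/K2 + [H⁺]²/(K1K2)) = 1 / (1 + 10^+0.92 + 10^-1.43)
   = 1 / (1 + 8.3176 + 0.037154) = 1/9.3548 = 0.1069
[CO3²⁻] = α₂ × DIC = 0.1069 × 2.11 = 0.226 mmol/kg

[CO3²⁻] = 0.226 mmol/kg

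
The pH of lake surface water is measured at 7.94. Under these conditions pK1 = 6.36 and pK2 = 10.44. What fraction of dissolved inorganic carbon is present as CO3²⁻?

α₂ = 0.00307

α₂ = 1 / (1 + [H⁺]/K2 + [H⁺]²/(K1K2)) = 1 / (1 + 10^+2.50 + 10^+0.92)
   = 1 / (1 + 316.23 + 8.3176) = 1/325.55 = 0.003072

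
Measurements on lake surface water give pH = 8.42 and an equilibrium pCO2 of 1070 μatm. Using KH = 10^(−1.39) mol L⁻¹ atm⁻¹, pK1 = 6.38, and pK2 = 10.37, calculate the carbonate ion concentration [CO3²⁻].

[CO3²⁻] = 0.0536 mmol/L

[CO2*] = KH · pCO2 = 10^(−1.39) × 1070×10^-6 = 4.359×10^-5 mol/L
α₀ = 1/(1 + K1/[H⁺] + K1K2/[H⁺]²) = 1/(1 + 10^+2.04 + 10^+0.09) = 0.008938
DIC = [CO2*]/α₀ = 4.359×10^-5 / 0.008938 = 4.877 mmol/L
[CO3²⁻] = α₂·DIC; α₂ = 0.01100, so [CO3²⁻] = 0.01100 × 4.877 = 0.0536 mmol/L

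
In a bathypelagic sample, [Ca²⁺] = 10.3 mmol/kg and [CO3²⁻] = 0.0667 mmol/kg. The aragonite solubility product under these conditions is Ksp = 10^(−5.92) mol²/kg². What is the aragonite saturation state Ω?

Ksp = 10^(−5.92) = 1.202×10^-6
Ω = [Ca²⁺][CO3²⁻]/Ksp = (10.3×10^-3)(0.0667×10^-3) / 1.202×10^-6 = 0.571

Ω = 0.571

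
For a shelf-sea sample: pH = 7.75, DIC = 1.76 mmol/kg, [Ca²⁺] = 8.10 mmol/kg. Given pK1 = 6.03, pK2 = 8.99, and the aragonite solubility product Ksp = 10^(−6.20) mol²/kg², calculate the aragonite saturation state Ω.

α₂ = 1 / (1 + [H⁺]/K2 + [H⁺]²/(K1K2)) = 1 / (1 + 10^+1.24 + 10^-0.48)
   = 1 / (1 + 17.378 + 0.33113) = 1/18.709 = 0.05345
[CO3²⁻] = α₂ × DIC = 0.05345 × 1.76 = 0.09407 mmol/kg
Ksp = 10^(−6.20) = 6.310×10^-7
Ω = [Ca²⁺][CO3²⁻]/Ksp = (8.10×10^-3)(9.407×10^-5) / 6.310×10^-7 = 1.21

Ω = 1.21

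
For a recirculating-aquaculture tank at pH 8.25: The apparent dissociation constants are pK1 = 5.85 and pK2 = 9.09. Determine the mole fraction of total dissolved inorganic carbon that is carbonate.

α₂ = 1 / (1 + [H⁺]/K2 + [H⁺]²/(K1K2)) = 1 / (1 + 10^+0.84 + 10^-1.56)
   = 1 / (1 + 6.9183 + 0.027542) = 1/7.9459 = 0.1259

α₂ = 0.126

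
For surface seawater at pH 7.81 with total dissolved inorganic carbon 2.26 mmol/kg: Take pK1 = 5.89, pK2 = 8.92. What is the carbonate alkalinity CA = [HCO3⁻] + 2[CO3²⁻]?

CA = 2.40 mmol/kg

CA = [HCO3⁻] + 2[CO3²⁻] = (α₁ + 2α₂)·DIC
At pH 7.81: [H⁺]/K1 = 10^-1.92 = 0.012023, K2/[H⁺] = 10^-1.11 = 0.077625
α₁ = 1/(1 + 0.012023 + 0.077625) = 1/1.0896 = 0.9177; α₂ = α₁·K2/[H⁺] = 0.07124
α₁ + 2α₂ = 1.0602
CA = 1.0602 × 2.26 = 2.40 mmol/kg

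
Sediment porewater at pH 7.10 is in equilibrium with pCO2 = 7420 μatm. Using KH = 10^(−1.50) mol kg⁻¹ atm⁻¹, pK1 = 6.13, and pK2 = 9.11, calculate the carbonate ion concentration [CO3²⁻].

[CO2*] = KH · pCO2 = 10^(−1.50) × 7420×10^-6 = 2.346×10^-4 mol/kg
α₀ = 1/(1 + K1/[H⁺] + K1K2/[H⁺]²) = 1/(1 + 10^+0.97 + 10^-1.04) = 0.09593
DIC = [CO2*]/α₀ = 2.346×10^-4 / 0.09593 = 2.446 mmol/kg
[CO3²⁻] = α₂·DIC; α₂ = 0.008749, so [CO3²⁻] = 0.008749 × 2.446 = 0.0214 mmol/kg

[CO3²⁻] = 0.0214 mmol/kg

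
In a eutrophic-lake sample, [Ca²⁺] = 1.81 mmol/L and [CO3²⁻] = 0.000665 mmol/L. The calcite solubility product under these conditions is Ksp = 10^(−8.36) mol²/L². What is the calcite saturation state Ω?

Ksp = 10^(−8.36) = 4.365×10^-9
Ω = [Ca²⁺][CO3²⁻]/Ksp = (1.81×10^-3)(0.000665×10^-3) / 4.365×10^-9 = 0.276

Ω = 0.276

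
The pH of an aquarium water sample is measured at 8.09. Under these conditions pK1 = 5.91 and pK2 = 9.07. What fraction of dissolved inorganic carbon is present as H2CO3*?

α₀ = 1 / (1 + K1/[H⁺] + K1K2/[H⁺]²) = 1 / (1 + 10^+2.18 + 10^+1.20)
   = 1 / (1 + 151.36 + 15.849) = 1/168.21 = 0.005945

α₀ = 0.00595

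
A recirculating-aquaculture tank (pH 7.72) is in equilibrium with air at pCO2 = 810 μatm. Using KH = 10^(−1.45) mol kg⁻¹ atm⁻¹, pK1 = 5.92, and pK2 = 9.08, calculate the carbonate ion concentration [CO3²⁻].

[CO3²⁻] = 0.0792 mmol/kg

[CO2*] = KH · pCO2 = 10^(−1.45) × 810×10^-6 = 2.874×10^-5 mol/kg
α₀ = 1/(1 + K1/[H⁺] + K1K2/[H⁺]²) = 1/(1 + 10^+1.80 + 10^+0.44) = 0.01496
DIC = [CO2*]/α₀ = 2.874×10^-5 / 0.01496 = 1.921 mmol/kg
[CO3²⁻] = α₂·DIC; α₂ = 0.04120, so [CO3²⁻] = 0.04120 × 1.921 = 0.0792 mmol/kg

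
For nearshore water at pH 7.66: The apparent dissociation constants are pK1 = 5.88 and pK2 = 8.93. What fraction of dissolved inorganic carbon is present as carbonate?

α₂ = 0.0502

α₂ = 1 / (1 + [H⁺]/K2 + [H⁺]²/(K1K2)) = 1 / (1 + 10^+1.27 + 10^-0.51)
   = 1 / (1 + 18.621 + 0.30903) = 1/19.930 = 0.05018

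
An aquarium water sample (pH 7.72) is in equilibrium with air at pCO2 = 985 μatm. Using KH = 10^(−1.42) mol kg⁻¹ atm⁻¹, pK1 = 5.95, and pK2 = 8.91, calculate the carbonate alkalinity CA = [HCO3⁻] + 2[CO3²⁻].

[CO2*] = KH · pCO2 = 10^(−1.42) × 985×10^-6 = 3.745×10^-5 mol/kg
α₀ = 1/(1 + K1/[H⁺] + K1K2/[H⁺]²) = 1/(1 + 10^+1.77 + 10^+0.58) = 0.01570
DIC = [CO2*]/α₀ = 3.745×10^-5 / 0.01570 = 2.385 mmol/kg
CA = (α₁ + 2α₂)·DIC = (0.9246 + 2×0.05970) × 2.385 = 2.49 mmol/kg

CA = 2.49 mmol/kg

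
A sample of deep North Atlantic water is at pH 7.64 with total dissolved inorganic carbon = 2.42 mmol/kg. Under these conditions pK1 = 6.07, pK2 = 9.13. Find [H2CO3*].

[CO2*] = 0.0615 mmol/kg

α₀ = 1 / (1 + K1/[H⁺] + K1K2/[H⁺]²) = 1 / (1 + 10^+1.57 + 10^+0.08)
   = 1 / (1 + 37.154 + 1.2023) = 1/39.356 = 0.02541
[CO2*] = α₀ × DIC = 0.02541 × 2.42 = 0.0615 mmol/kg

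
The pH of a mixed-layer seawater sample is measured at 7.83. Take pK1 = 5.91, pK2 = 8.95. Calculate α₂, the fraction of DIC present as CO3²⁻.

α₂ = 0.0697

α₂ = 1 / (1 + [H⁺]/K2 + [H⁺]²/(K1K2)) = 1 / (1 + 10^+1.12 + 10^-0.80)
   = 1 / (1 + 13.183 + 0.15849) = 1/14.341 = 0.06973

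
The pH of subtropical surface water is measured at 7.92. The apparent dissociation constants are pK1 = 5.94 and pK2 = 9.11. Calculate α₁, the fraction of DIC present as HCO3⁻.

α₁ = 1 / (1 + [H⁺]/K1 + K2/[H⁺]) = 1 / (1 + 10^-1.98 + 10^-1.19)
   = 1 / (1 + 0.010471 + 0.064565) = 1/1.0750 = 0.9302

α₁ = 0.930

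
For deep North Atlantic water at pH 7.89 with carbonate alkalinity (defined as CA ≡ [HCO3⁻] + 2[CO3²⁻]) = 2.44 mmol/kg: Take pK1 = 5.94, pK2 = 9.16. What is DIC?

DIC = 2.35 mmol/kg

CA = [HCO3⁻] + 2[CO3²⁻] = (α₁ + 2α₂)·DIC
At pH 7.89: [H⁺]/K1 = 10^-1.95 = 0.011220, K2/[H⁺] = 10^-1.27 = 0.053703
α₁ = 1/(1 + 0.011220 + 0.053703) = 1/1.0649 = 0.9390; α₂ = α₁·K2/[H⁺] = 0.05043
α₁ + 2α₂ = 1.0399
DIC = CA / (α₁ + 2α₂) = 2.44 / 1.0399 = 2.35 mmol/kg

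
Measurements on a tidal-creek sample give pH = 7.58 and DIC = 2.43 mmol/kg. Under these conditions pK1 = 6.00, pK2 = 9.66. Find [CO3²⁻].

[CO3²⁻] = 19.5 μmol/kg

α₂ = 1 / (1 + [H⁺]/K2 + [H⁺]²/(K1K2)) = 1 / (1 + 10^+2.08 + 10^+0.50)
   = 1 / (1 + 120.23 + 3.1623) = 1/124.39 = 0.008039
[CO3²⁻] = α₂ × DIC = 0.008039 × 2.43 = 0.0195 mmol/kg = 19.5 μmol/kg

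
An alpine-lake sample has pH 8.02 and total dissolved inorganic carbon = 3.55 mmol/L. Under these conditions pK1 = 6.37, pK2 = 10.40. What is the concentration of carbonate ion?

α₂ = 1 / (1 + [H⁺]/K2 + [H⁺]²/(K1K2)) = 1 / (1 + 10^+2.38 + 10^+0.73)
   = 1 / (1 + 239.88 + 5.3703) = 1/246.25 = 0.004061
[CO3²⁻] = α₂ × DIC = 0.004061 × 3.55 = 0.0144 mmol/L = 14.4 μmol/L

[CO3²⁻] = 14.4 μmol/L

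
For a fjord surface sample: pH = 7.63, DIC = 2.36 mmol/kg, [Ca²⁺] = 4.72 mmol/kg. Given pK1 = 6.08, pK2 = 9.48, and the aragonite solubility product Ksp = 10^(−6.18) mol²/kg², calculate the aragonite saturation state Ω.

Ω = 0.228

α₂ = 1 / (1 + [H⁺]/K2 + [H⁺]²/(K1K2)) = 1 / (1 + 10^+1.85 + 10^+0.30)
   = 1 / (1 + 70.795 + 1.9953) = 1/73.790 = 0.01355
[CO3²⁻] = α₂ × DIC = 0.01355 × 2.36 = 0.03198 mmol/kg
Ksp = 10^(−6.18) = 6.607×10^-7
Ω = [Ca²⁺][CO3²⁻]/Ksp = (4.72×10^-3)(3.198×10^-5) / 6.607×10^-7 = 0.228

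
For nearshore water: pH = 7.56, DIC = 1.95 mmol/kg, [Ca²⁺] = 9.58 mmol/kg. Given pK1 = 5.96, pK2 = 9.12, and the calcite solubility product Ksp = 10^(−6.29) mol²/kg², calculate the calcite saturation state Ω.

α₂ = 1 / (1 + [H⁺]/K2 + [H⁺]²/(K1K2)) = 1 / (1 + 10^+1.56 + 10^-0.04)
   = 1 / (1 + 36.308 + 0.91201) = 1/38.220 = 0.02616
[CO3²⁻] = α₂ × DIC = 0.02616 × 1.95 = 0.05102 mmol/kg
Ksp = 10^(−6.29) = 5.129×10^-7
Ω = [Ca²⁺][CO3²⁻]/Ksp = (9.58×10^-3)(5.102×10^-5) / 5.129×10^-7 = 0.953

Ω = 0.953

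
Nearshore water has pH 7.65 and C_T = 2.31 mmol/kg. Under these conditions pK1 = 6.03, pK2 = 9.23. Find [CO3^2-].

α₂ = 1 / (1 + [H⁺]/K2 + [H⁺]²/(K1K2)) = 1 / (1 + 10^+1.58 + 10^-0.04)
   = 1 / (1 + 38.019 + 0.91201) = 1/39.931 = 0.02504
[CO3²⁻] = α₂ × DIC = 0.02504 × 2.31 = 0.0578 mmol/kg

[CO3²⁻] = 0.0578 mmol/kg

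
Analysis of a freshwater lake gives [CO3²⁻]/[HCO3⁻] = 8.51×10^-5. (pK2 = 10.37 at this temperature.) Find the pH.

From K2 = [H⁺][CO3²⁻]/[HCO3⁻]:  pH = pK2 + log₁₀([CO3²⁻]/[HCO3⁻])
log₁₀(8.51×10^-5) = -4.070
pH = 10.37 + (-4.070) = 6.30

pH = 6.30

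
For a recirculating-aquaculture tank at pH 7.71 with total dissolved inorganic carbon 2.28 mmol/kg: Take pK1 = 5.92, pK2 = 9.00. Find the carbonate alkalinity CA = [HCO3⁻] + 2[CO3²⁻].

CA = [HCO3⁻] + 2[CO3²⁻] = (α₁ + 2α₂)·DIC
At pH 7.71: [H⁺]/K1 = 10^-1.79 = 0.016218, K2/[H⁺] = 10^-1.29 = 0.051286
α₁ = 1/(1 + 0.016218 + 0.051286) = 1/1.0675 = 0.9368; α₂ = α₁·K2/[H⁺] = 0.04804
α₁ + 2α₂ = 1.0329
CA = 1.0329 × 2.28 = 2.35 mmol/kg

CA = 2.35 mmol/kg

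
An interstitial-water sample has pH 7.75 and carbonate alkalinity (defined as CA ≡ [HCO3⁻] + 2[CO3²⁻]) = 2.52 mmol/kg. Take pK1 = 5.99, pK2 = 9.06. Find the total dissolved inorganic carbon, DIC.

CA = [HCO3⁻] + 2[CO3²⁻] = (α₁ + 2α₂)·DIC
At pH 7.75: [H⁺]/K1 = 10^-1.76 = 0.017378, K2/[H⁺] = 10^-1.31 = 0.048978
α₁ = 1/(1 + 0.017378 + 0.048978) = 1/1.0664 = 0.9378; α₂ = α₁·K2/[H⁺] = 0.04593
α₁ + 2α₂ = 1.0296
DIC = CA / (α₁ + 2α₂) = 2.52 / 1.0296 = 2.45 mmol/kg

DIC = 2.45 mmol/kg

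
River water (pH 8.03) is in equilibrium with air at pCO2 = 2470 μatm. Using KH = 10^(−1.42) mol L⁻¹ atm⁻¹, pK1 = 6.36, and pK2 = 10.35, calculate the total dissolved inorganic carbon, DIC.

DIC = 4.51 mmol/L

[CO2*] = KH · pCO2 = 10^(−1.42) × 2470×10^-6 = 9.391×10^-5 mol/L
α₀ = 1/(1 + K1/[H⁺] + K1K2/[H⁺]²) = 1/(1 + 10^+1.67 + 10^-0.65) = 0.02083
DIC = [CO2*]/α₀ = 9.391×10^-5 / 0.02083 = 4.51 mmol/L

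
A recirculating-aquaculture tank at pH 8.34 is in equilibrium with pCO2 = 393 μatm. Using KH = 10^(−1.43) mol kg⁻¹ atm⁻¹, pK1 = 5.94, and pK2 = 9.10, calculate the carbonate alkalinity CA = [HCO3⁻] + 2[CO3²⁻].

[CO2*] = KH · pCO2 = 10^(−1.43) × 393×10^-6 = 1.460×10^-5 mol/kg
α₀ = 1/(1 + K1/[H⁺] + K1K2/[H⁺]²) = 1/(1 + 10^+2.40 + 10^+1.64) = 0.003380
DIC = [CO2*]/α₀ = 1.460×10^-5 / 0.003380 = 4.320 mmol/kg
CA = (α₁ + 2α₂)·DIC = (0.8491 + 2×0.1476) × 4.320 = 4.94 mmol/kg

CA = 4.94 mmol/kg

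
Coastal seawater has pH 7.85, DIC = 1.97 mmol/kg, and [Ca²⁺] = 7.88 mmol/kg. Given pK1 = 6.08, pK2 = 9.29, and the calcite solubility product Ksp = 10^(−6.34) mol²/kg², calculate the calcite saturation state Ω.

α₂ = 1 / (1 + [H⁺]/K2 + [H⁺]²/(K1K2)) = 1 / (1 + 10^+1.44 + 10^-0.33)
   = 1 / (1 + 27.542 + 0.46774) = 1/29.010 = 0.03447
[CO3²⁻] = α₂ × DIC = 0.03447 × 1.97 = 0.06791 mmol/kg
Ksp = 10^(−6.34) = 4.571×10^-7
Ω = [Ca²⁺][CO3²⁻]/Ksp = (7.88×10^-3)(6.791×10^-5) / 4.571×10^-7 = 1.17

Ω = 1.17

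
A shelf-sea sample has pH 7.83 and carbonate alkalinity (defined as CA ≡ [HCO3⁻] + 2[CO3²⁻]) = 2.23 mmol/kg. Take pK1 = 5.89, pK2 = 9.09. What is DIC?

CA = [HCO3⁻] + 2[CO3²⁻] = (α₁ + 2α₂)·DIC
At pH 7.83: [H⁺]/K1 = 10^-1.94 = 0.011482, K2/[H⁺] = 10^-1.26 = 0.054954
α₁ = 1/(1 + 0.011482 + 0.054954) = 1/1.0664 = 0.9377; α₂ = α₁·K2/[H⁺] = 0.05153
α₁ + 2α₂ = 1.0408
DIC = CA / (α₁ + 2α₂) = 2.23 / 1.0408 = 2.14 mmol/kg

DIC = 2.14 mmol/kg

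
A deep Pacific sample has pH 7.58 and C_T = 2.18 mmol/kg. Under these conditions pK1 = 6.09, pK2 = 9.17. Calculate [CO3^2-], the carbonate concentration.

α₂ = 1 / (1 + [H⁺]/K2 + [H⁺]²/(K1K2)) = 1 / (1 + 10^+1.59 + 10^+0.10)
   = 1 / (1 + 38.905 + 1.2589) = 1/41.163 = 0.02429
[CO3²⁻] = α₂ × DIC = 0.02429 × 2.18 = 0.0530 mmol/kg

[CO3²⁻] = 0.0530 mmol/kg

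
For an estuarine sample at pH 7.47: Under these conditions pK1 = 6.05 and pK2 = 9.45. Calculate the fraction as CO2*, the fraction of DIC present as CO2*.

α₀ = 0.0363

α₀ = 1 / (1 + K1/[H⁺] + K1K2/[H⁺]²) = 1 / (1 + 10^+1.42 + 10^-0.56)
   = 1 / (1 + 26.303 + 0.27542) = 1/27.578 = 0.03626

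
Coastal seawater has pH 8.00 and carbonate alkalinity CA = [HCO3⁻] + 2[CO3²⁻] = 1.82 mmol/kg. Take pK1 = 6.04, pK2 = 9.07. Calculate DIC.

CA = [HCO3⁻] + 2[CO3²⁻] = (α₁ + 2α₂)·DIC
At pH 8.00: [H⁺]/K1 = 10^-1.96 = 0.010965, K2/[H⁺] = 10^-1.07 = 0.085114
α₁ = 1/(1 + 0.010965 + 0.085114) = 1/1.0961 = 0.9123; α₂ = α₁·K2/[H⁺] = 0.07765
α₁ + 2α₂ = 1.0676
DIC = CA / (α₁ + 2α₂) = 1.82 / 1.0676 = 1.70 mmol/kg

DIC = 1.70 mmol/kg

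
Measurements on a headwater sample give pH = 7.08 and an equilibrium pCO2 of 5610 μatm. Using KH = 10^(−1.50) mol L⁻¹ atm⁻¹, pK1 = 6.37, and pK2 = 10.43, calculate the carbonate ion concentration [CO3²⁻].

[CO3²⁻] = 0.406 μmol/L

[CO2*] = KH · pCO2 = 10^(−1.50) × 5610×10^-6 = 1.774×10^-4 mol/L
α₀ = 1/(1 + K1/[H⁺] + K1K2/[H⁺]²) = 1/(1 + 10^+0.71 + 10^-2.64) = 0.1631
DIC = [CO2*]/α₀ = 1.774×10^-4 / 0.1631 = 1.088 mmol/L
[CO3²⁻] = α₂·DIC; α₂ = 0.0003737, so [CO3²⁻] = 0.0003737 × 1.088 = 0.000406 mmol/L = 0.406 μmol/L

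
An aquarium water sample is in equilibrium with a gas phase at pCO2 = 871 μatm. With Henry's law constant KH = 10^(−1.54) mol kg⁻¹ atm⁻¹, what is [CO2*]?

[CO2*] = 25.1 μmol/kg

KH = 10^(−1.54) = 2.884×10^-2 mol kg⁻¹ atm⁻¹
[CO2*] = KH · pCO2 = 2.884×10^-2 × 871×10^-6 atm = 2.51×10^-5 mol/kg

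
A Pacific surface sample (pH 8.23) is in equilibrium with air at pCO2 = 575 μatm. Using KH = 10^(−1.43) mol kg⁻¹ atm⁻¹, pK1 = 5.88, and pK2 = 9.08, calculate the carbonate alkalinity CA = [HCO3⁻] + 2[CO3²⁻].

[CO2*] = KH · pCO2 = 10^(−1.43) × 575×10^-6 = 2.136×10^-5 mol/kg
α₀ = 1/(1 + K1/[H⁺] + K1K2/[H⁺]²) = 1/(1 + 10^+2.35 + 10^+1.50) = 0.003899
DIC = [CO2*]/α₀ = 2.136×10^-5 / 0.003899 = 5.480 mmol/kg
CA = (α₁ + 2α₂)·DIC = (0.8728 + 2×0.1233) × 5.480 = 6.13 mmol/kg

CA = 6.13 mmol/kg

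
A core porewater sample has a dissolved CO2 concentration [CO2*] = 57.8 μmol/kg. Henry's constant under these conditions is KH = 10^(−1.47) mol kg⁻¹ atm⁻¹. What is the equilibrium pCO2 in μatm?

KH = 10^(−1.47) = 3.388×10^-2 mol kg⁻¹ atm⁻¹
pCO2 = [CO2*]/KH = 57.8×10^-6 / 3.388×10^-2 = 1.71×10^-3 atm = 1710 μatm

pCO2 = 1710 μatm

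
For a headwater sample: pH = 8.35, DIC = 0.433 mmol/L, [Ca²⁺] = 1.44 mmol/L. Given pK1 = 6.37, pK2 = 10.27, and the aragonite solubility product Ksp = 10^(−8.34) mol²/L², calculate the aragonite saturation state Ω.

Ω = 1.60

α₂ = 1 / (1 + [H⁺]/K2 + [H⁺]²/(K1K2)) = 1 / (1 + 10^+1.92 + 10^-0.06)
   = 1 / (1 + 83.176 + 0.87096) = 1/85.047 = 0.01176
[CO3²⁻] = α₂ × DIC = 0.01176 × 0.433 = 0.005091 mmol/L = 5.091 μmol/L
Ksp = 10^(−8.34) = 4.571×10^-9
Ω = [Ca²⁺][CO3²⁻]/Ksp = (1.44×10^-3)(5.091×10^-6) / 4.571×10^-9 = 1.60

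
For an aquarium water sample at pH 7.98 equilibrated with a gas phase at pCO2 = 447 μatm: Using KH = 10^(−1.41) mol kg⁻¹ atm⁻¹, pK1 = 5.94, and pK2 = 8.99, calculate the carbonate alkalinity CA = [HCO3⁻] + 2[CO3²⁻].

[CO2*] = KH · pCO2 = 10^(−1.41) × 447×10^-6 = 1.739×10^-5 mol/kg
α₀ = 1/(1 + K1/[H⁺] + K1K2/[H⁺]²) = 1/(1 + 10^+2.04 + 10^+1.03) = 0.008240
DIC = [CO2*]/α₀ = 1.739×10^-5 / 0.008240 = 2.111 mmol/kg
CA = (α₁ + 2α₂)·DIC = (0.9035 + 2×0.08829) × 2.111 = 2.28 mmol/kg

CA = 2.28 mmol/kg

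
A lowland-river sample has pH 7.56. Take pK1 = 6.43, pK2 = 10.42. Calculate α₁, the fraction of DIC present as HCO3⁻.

α₁ = 0.930

α₁ = 1 / (1 + [H⁺]/K1 + K2/[H⁺]) = 1 / (1 + 10^-1.13 + 10^-2.86)
   = 1 / (1 + 0.074131 + 0.0013804) = 1/1.0755 = 0.9298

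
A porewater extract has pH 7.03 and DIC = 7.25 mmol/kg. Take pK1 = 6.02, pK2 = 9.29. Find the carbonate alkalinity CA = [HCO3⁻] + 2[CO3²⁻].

CA = 6.64 mmol/kg

CA = [HCO3⁻] + 2[CO3²⁻] = (α₁ + 2α₂)·DIC
At pH 7.03: [H⁺]/K1 = 10^-1.01 = 0.097724, K2/[H⁺] = 10^-2.26 = 0.0054954
α₁ = 1/(1 + 0.097724 + 0.0054954) = 1/1.1032 = 0.9064; α₂ = α₁·K2/[H⁺] = 0.004981
α₁ + 2α₂ = 0.9164
CA = 0.9164 × 7.25 = 6.64 mmol/kg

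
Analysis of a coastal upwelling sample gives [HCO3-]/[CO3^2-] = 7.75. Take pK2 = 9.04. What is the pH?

From K2 = [H⁺][CO3^2-]/[HCO3-]:  pH = pK2 − log₁₀([HCO3-]/[CO3^2-])
log₁₀(7.75) = +0.889
pH = 9.04 − (+0.889) = 8.15

pH = 8.15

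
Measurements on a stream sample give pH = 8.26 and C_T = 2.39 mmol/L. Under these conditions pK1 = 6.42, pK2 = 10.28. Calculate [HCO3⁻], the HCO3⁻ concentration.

α₁ = 1 / (1 + [H⁺]/K1 + K2/[H⁺]) = 1 / (1 + 10^-1.84 + 10^-2.02)
   = 1 / (1 + 0.014454 + 0.0095499) = 1/1.0240 = 0.9766
[HCO3⁻] = α₁ × DIC = 0.9766 × 2.39 = 2.33 mmol/L

[HCO3⁻] = 2.33 mmol/L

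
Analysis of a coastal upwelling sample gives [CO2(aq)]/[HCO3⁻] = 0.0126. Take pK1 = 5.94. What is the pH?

From K1 = [H⁺][HCO3⁻]/[CO2(aq)]:  pH = pK1 − log₁₀([CO2(aq)]/[HCO3⁻])
log₁₀(0.0126) = -1.900
pH = 5.94 − (-1.900) = 7.84

pH = 7.84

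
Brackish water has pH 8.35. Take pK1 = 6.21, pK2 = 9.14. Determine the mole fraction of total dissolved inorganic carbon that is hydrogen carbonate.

α₁ = 1 / (1 + [H⁺]/K1 + K2/[H⁺]) = 1 / (1 + 10^-2.14 + 10^-0.79)
   = 1 / (1 + 0.0072444 + 0.16218) = 1/1.1694 = 0.8551

α₁ = 0.855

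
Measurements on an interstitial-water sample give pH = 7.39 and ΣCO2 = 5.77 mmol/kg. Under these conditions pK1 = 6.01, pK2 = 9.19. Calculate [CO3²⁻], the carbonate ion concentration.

α₂ = 1 / (1 + [H⁺]/K2 + [H⁺]²/(K1K2)) = 1 / (1 + 10^+1.80 + 10^+0.42)
   = 1 / (1 + 63.096 + 2.6303) = 1/66.726 = 0.01499
[CO3²⁻] = α₂ × DIC = 0.01499 × 5.77 = 0.0865 mmol/kg

[CO3²⁻] = 0.0865 mmol/kg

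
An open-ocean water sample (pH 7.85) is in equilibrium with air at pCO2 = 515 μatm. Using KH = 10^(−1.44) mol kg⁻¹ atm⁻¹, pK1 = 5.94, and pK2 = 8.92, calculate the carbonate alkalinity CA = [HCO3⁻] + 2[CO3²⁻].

CA = 1.78 mmol/kg

[CO2*] = KH · pCO2 = 10^(−1.44) × 515×10^-6 = 1.870×10^-5 mol/kg
α₀ = 1/(1 + K1/[H⁺] + K1K2/[H⁺]²) = 1/(1 + 10^+1.91 + 10^+0.84) = 0.01121
DIC = [CO2*]/α₀ = 1.870×10^-5 / 0.01121 = 1.668 mmol/kg
CA = (α₁ + 2α₂)·DIC = (0.9112 + 2×0.07756) × 1.668 = 1.78 mmol/kg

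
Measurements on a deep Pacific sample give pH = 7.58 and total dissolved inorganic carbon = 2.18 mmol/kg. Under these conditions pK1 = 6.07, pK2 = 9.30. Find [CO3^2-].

[CO3²⁻] = 0.0396 mmol/kg

α₂ = 1 / (1 + [H⁺]/K2 + [H⁺]²/(K1K2)) = 1 / (1 + 10^+1.72 + 10^+0.21)
   = 1 / (1 + 52.481 + 1.6218) = 1/55.103 = 0.01815
[CO3²⁻] = α₂ × DIC = 0.01815 × 2.18 = 0.0396 mmol/kg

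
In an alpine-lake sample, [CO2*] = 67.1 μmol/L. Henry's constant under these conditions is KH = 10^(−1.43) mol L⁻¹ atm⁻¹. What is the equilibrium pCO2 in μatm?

KH = 10^(−1.43) = 3.715×10^-2 mol L⁻¹ atm⁻¹
pCO2 = [CO2*]/KH = 67.1×10^-6 / 3.715×10^-2 = 1.81×10^-3 atm = 1810 μatm

pCO2 = 1810 μatm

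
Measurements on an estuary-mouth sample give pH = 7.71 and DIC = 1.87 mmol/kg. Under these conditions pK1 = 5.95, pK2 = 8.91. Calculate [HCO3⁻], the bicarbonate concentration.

α₁ = 1 / (1 + [H⁺]/K1 + K2/[H⁺]) = 1 / (1 + 10^-1.76 + 10^-1.20)
   = 1 / (1 + 0.017378 + 0.063096) = 1/1.0805 = 0.9255
[HCO3⁻] = α₁ × DIC = 0.9255 × 1.87 = 1.73 mmol/kg

[HCO3⁻] = 1.73 mmol/kg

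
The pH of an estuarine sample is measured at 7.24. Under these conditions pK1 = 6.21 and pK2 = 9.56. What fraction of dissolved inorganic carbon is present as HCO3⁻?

α₁ = 1 / (1 + [H⁺]/K1 + K2/[H⁺]) = 1 / (1 + 10^-1.03 + 10^-2.32)
   = 1 / (1 + 0.093325 + 0.0047863) = 1/1.0981 = 0.9107

α₁ = 0.911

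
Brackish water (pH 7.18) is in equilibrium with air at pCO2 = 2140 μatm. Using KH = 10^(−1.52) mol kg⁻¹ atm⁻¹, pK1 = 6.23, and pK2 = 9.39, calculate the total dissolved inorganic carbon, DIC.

DIC = 0.644 mmol/kg

[CO2*] = KH · pCO2 = 10^(−1.52) × 2140×10^-6 = 6.463×10^-5 mol/kg
α₀ = 1/(1 + K1/[H⁺] + K1K2/[H⁺]²) = 1/(1 + 10^+0.95 + 10^-1.26) = 0.1003
DIC = [CO2*]/α₀ = 6.463×10^-5 / 0.1003 = 0.644 mmol/kg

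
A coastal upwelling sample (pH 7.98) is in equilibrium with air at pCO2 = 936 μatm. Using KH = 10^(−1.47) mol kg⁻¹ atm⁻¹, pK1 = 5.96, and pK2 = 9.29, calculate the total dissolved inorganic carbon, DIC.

DIC = 3.52 mmol/kg

[CO2*] = KH · pCO2 = 10^(−1.47) × 936×10^-6 = 3.172×10^-5 mol/kg
α₀ = 1/(1 + K1/[H⁺] + K1K2/[H⁺]²) = 1/(1 + 10^+2.02 + 10^+0.71) = 0.009022
DIC = [CO2*]/α₀ = 3.172×10^-5 / 0.009022 = 3.52 mmol/kg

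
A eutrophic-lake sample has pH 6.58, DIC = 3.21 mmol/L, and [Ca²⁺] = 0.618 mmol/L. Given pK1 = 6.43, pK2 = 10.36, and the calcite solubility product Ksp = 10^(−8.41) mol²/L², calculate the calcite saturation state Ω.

α₂ = 1 / (1 + [H⁺]/K2 + [H⁺]²/(K1K2)) = 1 / (1 + 10^+3.78 + 10^+3.63)
   = 1 / (1 + 6025.6 + 4265.8) = 1/1.0292×10^4 = 9.716×10^-5
[CO3²⁻] = α₂ × DIC = 9.716×10^-5 × 3.21 = 0.0003119 mmol/L = 0.3119 μmol/L
Ksp = 10^(−8.41) = 3.890×10^-9
Ω = [Ca²⁺][CO3²⁻]/Ksp = (0.618×10^-3)(3.119×10^-7) / 3.890×10^-9 = 0.0495

Ω = 0.0495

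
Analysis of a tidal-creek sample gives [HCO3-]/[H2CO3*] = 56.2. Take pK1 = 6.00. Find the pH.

From K1 = [H⁺][HCO3-]/[H2CO3*]:  pH = pK1 + log₁₀([HCO3-]/[H2CO3*])
log₁₀(56.2) = +1.750
pH = 6.00 + (+1.750) = 7.75

pH = 7.75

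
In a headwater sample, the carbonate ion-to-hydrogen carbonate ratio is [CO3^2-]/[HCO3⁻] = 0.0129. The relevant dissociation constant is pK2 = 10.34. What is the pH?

From K2 = [H⁺][CO3^2-]/[HCO3⁻]:  pH = pK2 + log₁₀([CO3^2-]/[HCO3⁻])
log₁₀(0.0129) = -1.889
pH = 10.34 + (-1.889) = 8.45

pH = 8.45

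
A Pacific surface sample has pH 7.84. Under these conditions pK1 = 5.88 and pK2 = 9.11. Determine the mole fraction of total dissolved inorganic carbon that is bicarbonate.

α₁ = 0.939

α₁ = 1 / (1 + [H⁺]/K1 + K2/[H⁺]) = 1 / (1 + 10^-1.96 + 10^-1.27)
   = 1 / (1 + 0.010965 + 0.053703) = 1/1.0647 = 0.9393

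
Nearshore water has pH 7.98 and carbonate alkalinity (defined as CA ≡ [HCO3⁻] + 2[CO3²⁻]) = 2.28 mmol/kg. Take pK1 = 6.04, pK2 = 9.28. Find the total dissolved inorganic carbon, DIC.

CA = [HCO3⁻] + 2[CO3²⁻] = (α₁ + 2α₂)·DIC
At pH 7.98: [H⁺]/K1 = 10^-1.94 = 0.011482, K2/[H⁺] = 10^-1.30 = 0.050119
α₁ = 1/(1 + 0.011482 + 0.050119) = 1/1.0616 = 0.9420; α₂ = α₁·K2/[H⁺] = 0.04721
α₁ + 2α₂ = 1.0364
DIC = CA / (α₁ + 2α₂) = 2.28 / 1.0364 = 2.20 mmol/kg

DIC = 2.20 mmol/kg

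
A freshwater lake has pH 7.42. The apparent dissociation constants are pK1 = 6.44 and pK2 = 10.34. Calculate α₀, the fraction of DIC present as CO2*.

α₀ = 0.0947

α₀ = 1 / (1 + K1/[H⁺] + K1K2/[H⁺]²) = 1 / (1 + 10^+0.98 + 10^-1.94)
   = 1 / (1 + 9.5499 + 0.011482) = 1/10.561 = 0.09468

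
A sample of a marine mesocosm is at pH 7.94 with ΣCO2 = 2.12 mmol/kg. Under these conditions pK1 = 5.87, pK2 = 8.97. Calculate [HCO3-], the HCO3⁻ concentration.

α₁ = 1 / (1 + [H⁺]/K1 + K2/[H⁺]) = 1 / (1 + 10^-2.07 + 10^-1.03)
   = 1 / (1 + 0.0085114 + 0.093325) = 1/1.1018 = 0.9076
[HCO3⁻] = α₁ × DIC = 0.9076 × 2.12 = 1.92 mmol/kg

[HCO3⁻] = 1.92 mmol/kg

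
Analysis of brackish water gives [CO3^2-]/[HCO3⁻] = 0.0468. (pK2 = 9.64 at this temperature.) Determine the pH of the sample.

pH = 8.31

From K2 = [H⁺][CO3^2-]/[HCO3⁻]:  pH = pK2 + log₁₀([CO3^2-]/[HCO3⁻])
log₁₀(0.0468) = -1.330
pH = 9.64 + (-1.330) = 8.31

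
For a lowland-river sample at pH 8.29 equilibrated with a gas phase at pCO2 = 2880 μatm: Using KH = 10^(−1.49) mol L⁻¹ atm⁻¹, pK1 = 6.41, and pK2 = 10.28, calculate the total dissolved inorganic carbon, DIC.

DIC = 7.24 mmol/L

[CO2*] = KH · pCO2 = 10^(−1.49) × 2880×10^-6 = 9.319×10^-5 mol/L
α₀ = 1/(1 + K1/[H⁺] + K1K2/[H⁺]²) = 1/(1 + 10^+1.88 + 10^-0.11) = 0.01288
DIC = [CO2*]/α₀ = 9.319×10^-5 / 0.01288 = 7.24 mmol/L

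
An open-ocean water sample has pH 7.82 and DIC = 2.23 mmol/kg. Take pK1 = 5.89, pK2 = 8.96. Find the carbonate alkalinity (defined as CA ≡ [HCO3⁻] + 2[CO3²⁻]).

CA = [HCO3⁻] + 2[CO3²⁻] = (α₁ + 2α₂)·DIC
At pH 7.82: [H⁺]/K1 = 10^-1.93 = 0.011749, K2/[H⁺] = 10^-1.14 = 0.072444
α₁ = 1/(1 + 0.011749 + 0.072444) = 1/1.0842 = 0.9223; α₂ = α₁·K2/[H⁺] = 0.06682
α₁ + 2α₂ = 1.0560
CA = 1.0560 × 2.23 = 2.35 mmol/kg

CA = 2.35 mmol/kg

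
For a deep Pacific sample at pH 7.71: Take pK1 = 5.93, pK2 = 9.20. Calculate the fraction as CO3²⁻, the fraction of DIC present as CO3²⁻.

α₂ = 0.0308

α₂ = 1 / (1 + [H⁺]/K2 + [H⁺]²/(K1K2)) = 1 / (1 + 10^+1.49 + 10^-0.29)
   = 1 / (1 + 30.903 + 0.51286) = 1/32.416 = 0.03085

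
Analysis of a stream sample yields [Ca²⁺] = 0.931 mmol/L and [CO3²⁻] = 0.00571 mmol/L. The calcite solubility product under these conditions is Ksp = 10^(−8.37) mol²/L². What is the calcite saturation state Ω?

Ω = 1.25

Ksp = 10^(−8.37) = 4.266×10^-9
Ω = [Ca²⁺][CO3²⁻]/Ksp = (0.931×10^-3)(0.00571×10^-3) / 4.266×10^-9 = 1.25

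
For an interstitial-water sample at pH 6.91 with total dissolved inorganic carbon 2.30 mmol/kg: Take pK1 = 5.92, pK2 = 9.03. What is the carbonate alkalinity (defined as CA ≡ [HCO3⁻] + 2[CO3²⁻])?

CA = [HCO3⁻] + 2[CO3²⁻] = (α₁ + 2α₂)·DIC
At pH 6.91: [H⁺]/K1 = 10^-0.99 = 0.10233, K2/[H⁺] = 10^-2.12 = 0.0075858
α₁ = 1/(1 + 0.10233 + 0.0075858) = 1/1.1099 = 0.9010; α₂ = α₁·K2/[H⁺] = 0.006835
α₁ + 2α₂ = 0.9146
CA = 0.9146 × 2.30 = 2.10 mmol/kg

CA = 2.10 mmol/kg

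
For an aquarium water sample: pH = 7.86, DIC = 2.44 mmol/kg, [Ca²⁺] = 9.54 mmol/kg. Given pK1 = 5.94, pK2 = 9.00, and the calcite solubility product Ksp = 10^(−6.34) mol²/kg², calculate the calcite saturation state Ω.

Ω = 3.40

α₂ = 1 / (1 + [H⁺]/K2 + [H⁺]²/(K1K2)) = 1 / (1 + 10^+1.14 + 10^-0.78)
   = 1 / (1 + 13.804 + 0.16596) = 1/14.970 = 0.06680
[CO3²⁻] = α₂ × DIC = 0.06680 × 2.44 = 0.1630 mmol/kg
Ksp = 10^(−6.34) = 4.571×10^-7
Ω = [Ca²⁺][CO3²⁻]/Ksp = (9.54×10^-3)(1.630×10^-4) / 4.571×10^-7 = 3.40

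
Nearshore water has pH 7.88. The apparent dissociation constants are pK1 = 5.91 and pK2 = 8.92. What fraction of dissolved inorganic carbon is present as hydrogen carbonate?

α₁ = 0.908

α₁ = 1 / (1 + [H⁺]/K1 + K2/[H⁺]) = 1 / (1 + 10^-1.97 + 10^-1.04)
   = 1 / (1 + 0.010715 + 0.091201) = 1/1.1019 = 0.9075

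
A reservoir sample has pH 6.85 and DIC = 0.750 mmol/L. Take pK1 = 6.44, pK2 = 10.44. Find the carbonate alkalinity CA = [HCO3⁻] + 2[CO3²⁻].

CA = [HCO3⁻] + 2[CO3²⁻] = (α₁ + 2α₂)·DIC
At pH 6.85: [H⁺]/K1 = 10^-0.41 = 0.38905, K2/[H⁺] = 10^-3.59 = 0.00025704
α₁ = 1/(1 + 0.38905 + 0.00025704) = 1/1.3893 = 0.7198; α₂ = α₁·K2/[H⁺] = 0.0001850
α₁ + 2α₂ = 0.7202
CA = 0.7202 × 0.750 = 0.540 mmol/L

CA = 0.540 mmol/L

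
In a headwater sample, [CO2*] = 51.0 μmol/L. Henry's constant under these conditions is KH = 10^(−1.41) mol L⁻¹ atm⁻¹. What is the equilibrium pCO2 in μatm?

pCO2 = 1310 μatm

KH = 10^(−1.41) = 3.890×10^-2 mol L⁻¹ atm⁻¹
pCO2 = [CO2*]/KH = 51.0×10^-6 / 3.890×10^-2 = 1.31×10^-3 atm = 1310 μatm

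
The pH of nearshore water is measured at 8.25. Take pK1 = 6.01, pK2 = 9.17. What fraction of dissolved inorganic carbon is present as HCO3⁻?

α₁ = 1 / (1 + [H⁺]/K1 + K2/[H⁺]) = 1 / (1 + 10^-2.24 + 10^-0.92)
   = 1 / (1 + 0.0057544 + 0.12023) = 1/1.1260 = 0.8881

α₁ = 0.888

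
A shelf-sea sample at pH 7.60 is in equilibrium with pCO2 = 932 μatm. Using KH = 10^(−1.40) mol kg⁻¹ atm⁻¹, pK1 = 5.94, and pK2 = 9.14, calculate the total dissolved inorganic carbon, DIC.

DIC = 1.78 mmol/kg

[CO2*] = KH · pCO2 = 10^(−1.40) × 932×10^-6 = 3.710×10^-5 mol/kg
α₀ = 1/(1 + K1/[H⁺] + K1K2/[H⁺]²) = 1/(1 + 10^+1.66 + 10^+0.12) = 0.02082
DIC = [CO2*]/α₀ = 3.710×10^-5 / 0.02082 = 1.78 mmol/kg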